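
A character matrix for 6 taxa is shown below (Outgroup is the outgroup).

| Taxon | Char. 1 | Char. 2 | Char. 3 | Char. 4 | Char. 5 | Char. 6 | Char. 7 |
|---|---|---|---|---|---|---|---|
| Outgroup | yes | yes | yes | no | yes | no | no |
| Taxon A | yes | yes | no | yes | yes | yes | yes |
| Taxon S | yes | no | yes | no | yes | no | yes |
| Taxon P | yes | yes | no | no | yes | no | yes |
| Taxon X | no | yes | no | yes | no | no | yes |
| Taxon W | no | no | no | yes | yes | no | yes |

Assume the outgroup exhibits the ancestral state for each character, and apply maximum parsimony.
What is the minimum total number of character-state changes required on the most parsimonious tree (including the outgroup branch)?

Character polarity is set by the outgroup: the derived state is whichever differs from the outgroup's state, so for Char. 1, Char. 2, Char. 3, Char. 5 the derived state is 'no', and for the remaining characters it is 'yes'.
Only Taxon W and Taxon X show the derived state 'no' for Char. 1, supporting them as a clade.
Char. 2 (state 'no') occurs in Taxon S and Taxon W but conflicts with the nesting implied by the other characters — most parsimoniously interpreted as homoplasy.
Char. 3 (derived state 'no') is shared by Taxon A, Taxon P, Taxon W, and Taxon X — a synapomorphy uniting that clade.
Char. 4: derived state 'yes' in Taxon A, Taxon W, and Taxon X only — synapomorphy for {Taxon A, Taxon W, Taxon X}.
Char. 5 (derived state 'no') is unique to Taxon X (autapomorphy; uninformative for grouping).
Char. 6 (derived state 'yes') is unique to Taxon A (autapomorphy; uninformative for grouping).
All ingroup taxa share the derived state 'yes' for Char. 7; it defines the ingroup but does not resolve relationships within it.
Most parsimonious ingroup topology: (((Taxon A,(Taxon X,Taxon W)),Taxon P),Taxon S).
Changes per character on this tree: Char. 1: 1; Char. 2: 2; Char. 3: 1; Char. 4: 1; Char. 5: 1; Char. 6: 1; Char. 7: 1.
Total = 8.

8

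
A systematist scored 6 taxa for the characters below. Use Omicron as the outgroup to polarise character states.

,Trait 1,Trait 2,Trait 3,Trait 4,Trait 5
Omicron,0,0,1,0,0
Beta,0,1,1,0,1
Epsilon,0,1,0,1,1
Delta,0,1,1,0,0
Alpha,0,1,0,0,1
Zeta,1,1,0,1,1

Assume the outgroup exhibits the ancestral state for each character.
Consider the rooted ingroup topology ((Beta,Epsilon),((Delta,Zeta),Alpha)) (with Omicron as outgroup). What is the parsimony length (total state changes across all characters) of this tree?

9

Map each character onto ((Beta,Epsilon),((Delta,Zeta),Alpha)) (rooted by Omicron) and count the minimum state changes it requires (Fitch parsimony):
Trait 1: 1; Trait 2: 1; Trait 3: 3; Trait 4: 2; Trait 5: 2.
Total tree length = 9.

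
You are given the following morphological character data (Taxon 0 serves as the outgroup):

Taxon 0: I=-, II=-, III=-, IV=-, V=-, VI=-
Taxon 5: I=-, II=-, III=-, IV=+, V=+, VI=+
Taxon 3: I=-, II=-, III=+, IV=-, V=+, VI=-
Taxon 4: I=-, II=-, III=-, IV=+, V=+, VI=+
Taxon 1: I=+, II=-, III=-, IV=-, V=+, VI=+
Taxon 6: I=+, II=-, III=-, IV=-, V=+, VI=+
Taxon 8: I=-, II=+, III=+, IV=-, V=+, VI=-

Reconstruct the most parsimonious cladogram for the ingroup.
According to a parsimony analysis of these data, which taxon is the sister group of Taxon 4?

The outgroup has state '-' for every character, so '+' is the derived state throughout.
I (derived state '+') is shared by Taxon 1 and Taxon 6 — a synapomorphy uniting that clade.
II: derived state '+' in Taxon 8 only — an autapomorphy, so it tells us nothing about relationships among taxa.
Only Taxon 3 and Taxon 8 show the derived state '+' for III, supporting them as a clade.
IV: derived state '+' in Taxon 4 and Taxon 5 only — synapomorphy for {Taxon 4, Taxon 5}.
All ingroup taxa share the derived state '+' for V; it defines the ingroup but does not resolve relationships within it.
VI: derived state '+' in Taxon 1, Taxon 4, Taxon 5, and Taxon 6 only — synapomorphy for {Taxon 1, Taxon 4, Taxon 5, Taxon 6}.
Most parsimonious ingroup topology: (((Taxon 5,Taxon 4),(Taxon 1,Taxon 6)),(Taxon 3,Taxon 8)).
Taxon 4 and Taxon 5 form a cherry on this tree, so they are sister taxa.

Taxon 5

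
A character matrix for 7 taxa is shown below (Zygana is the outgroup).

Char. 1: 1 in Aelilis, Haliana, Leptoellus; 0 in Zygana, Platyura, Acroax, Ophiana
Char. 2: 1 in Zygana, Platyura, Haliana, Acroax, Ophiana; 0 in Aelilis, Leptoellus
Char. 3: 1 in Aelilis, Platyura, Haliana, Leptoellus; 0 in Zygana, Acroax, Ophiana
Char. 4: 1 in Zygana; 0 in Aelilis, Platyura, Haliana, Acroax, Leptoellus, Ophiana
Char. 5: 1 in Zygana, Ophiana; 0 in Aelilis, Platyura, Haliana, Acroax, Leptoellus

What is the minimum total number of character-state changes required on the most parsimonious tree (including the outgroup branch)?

5

Character polarity is set by the outgroup: the derived state is whichever differs from the outgroup's state, so for Char. 2, Char. 4, Char. 5 the derived state is '0', and for the remaining characters it is '1'.
Char. 1 (derived state '1') is shared by Aelilis, Haliana, and Leptoellus — a synapomorphy uniting that clade.
Char. 2 (derived state '0') is shared by Aelilis and Leptoellus — a synapomorphy uniting that clade.
Char. 3: derived state '1' in Aelilis, Haliana, Leptoellus, and Platyura only — synapomorphy for {Aelilis, Haliana, Leptoellus, Platyura}.
Char. 4 (derived state '0') is shared by all ingroup taxa — unites the whole ingroup.
Only Acroax, Aelilis, Haliana, Leptoellus, and Platyura show the derived state '0' for Char. 5, supporting them as a clade.
Most parsimonious ingroup topology: (((((Aelilis,Leptoellus),Haliana),Platyura),Acroax),Ophiana).
Changes per character on this tree: Char. 1: 1; Char. 2: 1; Char. 3: 1; Char. 4: 1; Char. 5: 1.
Total = 5.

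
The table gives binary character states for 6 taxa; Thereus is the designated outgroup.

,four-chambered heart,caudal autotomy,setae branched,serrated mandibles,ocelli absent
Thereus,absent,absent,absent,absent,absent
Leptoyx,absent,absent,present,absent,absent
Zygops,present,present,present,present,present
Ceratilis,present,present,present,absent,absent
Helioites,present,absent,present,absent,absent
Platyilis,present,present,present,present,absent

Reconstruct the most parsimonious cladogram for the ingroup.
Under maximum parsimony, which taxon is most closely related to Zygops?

Platyilis

The outgroup has state 'absent' for every character, so 'present' is the derived state throughout.
Only Ceratilis, Helioites, Platyilis, and Zygops show the derived state 'present' for four-chambered heart, supporting them as a clade.
Only Ceratilis, Platyilis, and Zygops show the derived state 'present' for caudal autotomy, supporting them as a clade.
setae branched (derived state 'present') is shared by all ingroup taxa — unites the whole ingroup.
serrated mandibles: derived state 'present' in Platyilis and Zygops only — synapomorphy for {Platyilis, Zygops}.
ocelli absent (derived state 'present') is unique to Zygops (autapomorphy; uninformative for grouping).
Most parsimonious ingroup topology: (Leptoyx,(((Zygops,Platyilis),Ceratilis),Helioites)).
Zygops and Platyilis form a cherry on this tree, so they are sister taxa.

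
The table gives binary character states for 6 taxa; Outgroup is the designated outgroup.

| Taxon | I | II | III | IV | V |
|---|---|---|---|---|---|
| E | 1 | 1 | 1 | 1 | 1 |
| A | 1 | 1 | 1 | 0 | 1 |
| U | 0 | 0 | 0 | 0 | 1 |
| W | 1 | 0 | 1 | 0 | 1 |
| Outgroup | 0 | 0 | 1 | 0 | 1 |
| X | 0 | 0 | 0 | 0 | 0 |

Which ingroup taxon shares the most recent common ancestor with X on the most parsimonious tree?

U

Character polarity is set by the outgroup: the derived state is whichever differs from the outgroup's state, so for III, V the derived state is '0', and for the remaining characters it is '1'.
Only A, E, and W show the derived state '1' for I, supporting them as a clade.
II (derived state '1') is shared by A and E — a synapomorphy uniting that clade.
III (derived state '0') is shared by U and X — a synapomorphy uniting that clade.
IV: derived state '1' in E only — an autapomorphy, so it tells us nothing about relationships among taxa.
V (derived state '0') is unique to X (autapomorphy; uninformative for grouping).
Most parsimonious ingroup topology: ((W,(E,A)),(X,U)).
X and U form a cherry on this tree, so they are sister taxa.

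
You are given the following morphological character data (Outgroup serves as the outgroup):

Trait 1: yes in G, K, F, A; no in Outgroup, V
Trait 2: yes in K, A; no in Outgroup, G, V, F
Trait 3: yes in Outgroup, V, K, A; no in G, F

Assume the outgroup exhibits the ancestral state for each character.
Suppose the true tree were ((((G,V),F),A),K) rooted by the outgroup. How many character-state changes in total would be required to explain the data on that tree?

Map each character onto ((((G,V),F),A),K) (rooted by Outgroup) and count the minimum state changes it requires (Fitch parsimony):
Trait 1: 2; Trait 2: 2; Trait 3: 2.
Total tree length = 6.

6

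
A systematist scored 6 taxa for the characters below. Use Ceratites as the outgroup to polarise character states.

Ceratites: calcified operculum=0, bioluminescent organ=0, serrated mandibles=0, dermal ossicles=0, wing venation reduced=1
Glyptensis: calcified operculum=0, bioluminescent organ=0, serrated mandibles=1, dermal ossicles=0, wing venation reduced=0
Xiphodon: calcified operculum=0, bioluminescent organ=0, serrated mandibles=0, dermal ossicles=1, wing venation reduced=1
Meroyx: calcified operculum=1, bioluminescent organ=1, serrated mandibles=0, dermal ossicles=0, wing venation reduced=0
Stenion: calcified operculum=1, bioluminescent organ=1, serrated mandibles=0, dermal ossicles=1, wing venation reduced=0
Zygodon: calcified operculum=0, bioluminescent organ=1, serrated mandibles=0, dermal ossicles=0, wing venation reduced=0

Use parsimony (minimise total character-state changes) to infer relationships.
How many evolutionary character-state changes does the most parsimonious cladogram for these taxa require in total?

Character polarity is set by the outgroup: the derived state is whichever differs from the outgroup's state, so for wing venation reduced the derived state is '0', and for the remaining characters it is '1'.
calcified operculum: derived state '1' in Meroyx and Stenion only — synapomorphy for {Meroyx, Stenion}.
Only Meroyx, Stenion, and Zygodon show the derived state '1' for bioluminescent organ, supporting them as a clade.
serrated mandibles (derived state '1') is unique to Glyptensis (autapomorphy; uninformative for grouping).
dermal ossicles (state '1') occurs in Stenion and Xiphodon but conflicts with the nesting implied by the other characters — most parsimoniously interpreted as homoplasy.
Only Glyptensis, Meroyx, Stenion, and Zygodon show the derived state '0' for wing venation reduced, supporting them as a clade.
Most parsimonious ingroup topology: ((Glyptensis,((Meroyx,Stenion),Zygodon)),Xiphodon).
Changes per character on this tree: calcified operculum: 1; bioluminescent organ: 1; serrated mandibles: 1; dermal ossicles: 2; wing venation reduced: 1.
Total = 6.

6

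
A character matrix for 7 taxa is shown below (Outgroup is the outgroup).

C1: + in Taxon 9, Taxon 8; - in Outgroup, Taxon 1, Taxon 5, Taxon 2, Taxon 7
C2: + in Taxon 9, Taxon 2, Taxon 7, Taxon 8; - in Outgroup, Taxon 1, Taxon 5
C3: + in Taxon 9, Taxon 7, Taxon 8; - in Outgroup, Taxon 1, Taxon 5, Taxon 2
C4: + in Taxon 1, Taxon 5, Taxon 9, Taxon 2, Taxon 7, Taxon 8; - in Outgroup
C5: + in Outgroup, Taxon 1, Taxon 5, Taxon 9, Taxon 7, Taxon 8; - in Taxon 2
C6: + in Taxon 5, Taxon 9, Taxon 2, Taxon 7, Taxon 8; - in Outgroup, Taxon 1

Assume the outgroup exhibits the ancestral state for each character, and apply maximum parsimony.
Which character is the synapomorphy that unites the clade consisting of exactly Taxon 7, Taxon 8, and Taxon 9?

C3

Character polarity is set by the outgroup: the derived state is whichever differs from the outgroup's state, so for C5 the derived state is '-', and for the remaining characters it is '+'.
C1 (derived state '+') is shared by Taxon 8 and Taxon 9 — a synapomorphy uniting that clade.
Only Taxon 2, Taxon 7, Taxon 8, and Taxon 9 show the derived state '+' for C2, supporting them as a clade.
C3: derived state '+' in Taxon 7, Taxon 8, and Taxon 9 only — synapomorphy for {Taxon 7, Taxon 8, Taxon 9}.
C4 (derived state '+') is shared by all ingroup taxa — unites the whole ingroup.
C5 (derived state '-') is unique to Taxon 2 (autapomorphy; uninformative for grouping).
C6: derived state '+' in Taxon 2, Taxon 5, Taxon 7, Taxon 8, and Taxon 9 only — synapomorphy for {Taxon 2, Taxon 5, Taxon 7, Taxon 8, Taxon 9}.
Most parsimonious ingroup topology: (Taxon 1,(Taxon 5,(((Taxon 9,Taxon 8),Taxon 7),Taxon 2))).
The clade {Taxon 7, Taxon 8, Taxon 9} is supported by C3: its derived state '+' occurs in exactly those taxa and in no other taxon (including the outgroup).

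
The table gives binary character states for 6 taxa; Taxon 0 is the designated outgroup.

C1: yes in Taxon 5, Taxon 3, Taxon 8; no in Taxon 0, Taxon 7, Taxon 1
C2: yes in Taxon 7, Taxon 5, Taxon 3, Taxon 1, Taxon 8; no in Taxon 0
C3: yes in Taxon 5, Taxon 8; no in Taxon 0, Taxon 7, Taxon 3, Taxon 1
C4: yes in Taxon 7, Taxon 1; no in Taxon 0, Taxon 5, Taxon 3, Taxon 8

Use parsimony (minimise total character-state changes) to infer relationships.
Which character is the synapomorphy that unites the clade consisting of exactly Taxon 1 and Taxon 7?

The outgroup has state 'no' for every character, so 'yes' is the derived state throughout.
C1: derived state 'yes' in Taxon 3, Taxon 5, and Taxon 8 only — synapomorphy for {Taxon 3, Taxon 5, Taxon 8}.
C2 (derived state 'yes') is shared by all ingroup taxa — unites the whole ingroup.
C3: derived state 'yes' in Taxon 5 and Taxon 8 only — synapomorphy for {Taxon 5, Taxon 8}.
C4: derived state 'yes' in Taxon 1 and Taxon 7 only — synapomorphy for {Taxon 1, Taxon 7}.
Most parsimonious ingroup topology: ((Taxon 7,Taxon 1),((Taxon 5,Taxon 8),Taxon 3)).
The clade {Taxon 1, Taxon 7} is supported by C4: its derived state 'yes' occurs in exactly those taxa and in no other taxon (including the outgroup).

C4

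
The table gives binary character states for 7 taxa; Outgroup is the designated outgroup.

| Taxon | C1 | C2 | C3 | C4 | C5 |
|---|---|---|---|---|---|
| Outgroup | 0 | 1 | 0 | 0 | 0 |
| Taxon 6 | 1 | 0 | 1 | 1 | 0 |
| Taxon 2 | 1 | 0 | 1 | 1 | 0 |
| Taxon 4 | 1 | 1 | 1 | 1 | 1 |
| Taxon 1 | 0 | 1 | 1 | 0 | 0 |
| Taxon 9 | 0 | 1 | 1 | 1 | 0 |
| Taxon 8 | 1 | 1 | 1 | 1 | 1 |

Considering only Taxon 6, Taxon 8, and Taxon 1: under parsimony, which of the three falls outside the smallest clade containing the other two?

Character polarity is set by the outgroup: the derived state is whichever differs from the outgroup's state, so for C2 the derived state is '0', and for the remaining characters it is '1'.
Only Taxon 2, Taxon 4, Taxon 6, and Taxon 8 show the derived state '1' for C1, supporting them as a clade.
Only Taxon 2 and Taxon 6 show the derived state '0' for C2, supporting them as a clade.
C3 (derived state '1') is shared by all ingroup taxa — unites the whole ingroup.
C4: derived state '1' in Taxon 2, Taxon 4, Taxon 6, Taxon 8, and Taxon 9 only — synapomorphy for {Taxon 2, Taxon 4, Taxon 6, Taxon 8, Taxon 9}.
C5: derived state '1' in Taxon 4 and Taxon 8 only — synapomorphy for {Taxon 4, Taxon 8}.
Most parsimonious ingroup topology: ((((Taxon 6,Taxon 2),(Taxon 4,Taxon 8)),Taxon 9),Taxon 1).
Taxon 8 and Taxon 6 share a more recent common ancestor with each other than either does with Taxon 1, so Taxon 1 is the least closely related of the three.

Taxon 1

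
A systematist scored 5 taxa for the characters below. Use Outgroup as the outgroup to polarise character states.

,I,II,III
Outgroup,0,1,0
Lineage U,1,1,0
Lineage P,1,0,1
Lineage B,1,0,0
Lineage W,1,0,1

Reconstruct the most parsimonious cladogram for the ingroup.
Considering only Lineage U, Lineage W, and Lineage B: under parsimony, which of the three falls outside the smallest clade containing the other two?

Lineage U

Character polarity is set by the outgroup: the derived state is whichever differs from the outgroup's state, so for II the derived state is '0', and for the remaining characters it is '1'.
I (derived state '1') is shared by all ingroup taxa — unites the whole ingroup.
II: derived state '0' in Lineage B, Lineage P, and Lineage W only — synapomorphy for {Lineage B, Lineage P, Lineage W}.
Only Lineage P and Lineage W show the derived state '1' for III, supporting them as a clade.
Most parsimonious ingroup topology: (((Lineage P,Lineage W),Lineage B),Lineage U).
Lineage W and Lineage B share a more recent common ancestor with each other than either does with Lineage U, so Lineage U is the least closely related of the three.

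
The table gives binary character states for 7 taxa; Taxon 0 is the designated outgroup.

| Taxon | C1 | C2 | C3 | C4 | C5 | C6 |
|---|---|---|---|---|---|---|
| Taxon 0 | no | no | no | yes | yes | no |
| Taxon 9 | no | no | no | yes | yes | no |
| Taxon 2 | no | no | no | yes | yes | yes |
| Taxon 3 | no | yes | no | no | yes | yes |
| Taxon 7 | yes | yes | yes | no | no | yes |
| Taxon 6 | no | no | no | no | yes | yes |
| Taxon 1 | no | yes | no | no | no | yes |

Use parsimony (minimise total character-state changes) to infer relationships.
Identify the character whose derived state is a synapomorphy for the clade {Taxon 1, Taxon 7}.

Character polarity is set by the outgroup: the derived state is whichever differs from the outgroup's state, so for C4, C5 the derived state is 'no', and for the remaining characters it is 'yes'.
C1: derived state 'yes' in Taxon 7 only — an autapomorphy, so it tells us nothing about relationships among taxa.
C2 (derived state 'yes') is shared by Taxon 1, Taxon 3, and Taxon 7 — a synapomorphy uniting that clade.
C3 (derived state 'yes') is unique to Taxon 7 (autapomorphy; uninformative for grouping).
C4 (derived state 'no') is shared by Taxon 1, Taxon 3, Taxon 6, and Taxon 7 — a synapomorphy uniting that clade.
Only Taxon 1 and Taxon 7 show the derived state 'no' for C5, supporting them as a clade.
Only Taxon 1, Taxon 2, Taxon 3, Taxon 6, and Taxon 7 show the derived state 'yes' for C6, supporting them as a clade.
Most parsimonious ingroup topology: (Taxon 9,(Taxon 2,((Taxon 3,(Taxon 7,Taxon 1)),Taxon 6))).
The clade {Taxon 1, Taxon 7} is supported by C5: its derived state 'no' occurs in exactly those taxa and in no other taxon (including the outgroup).

C5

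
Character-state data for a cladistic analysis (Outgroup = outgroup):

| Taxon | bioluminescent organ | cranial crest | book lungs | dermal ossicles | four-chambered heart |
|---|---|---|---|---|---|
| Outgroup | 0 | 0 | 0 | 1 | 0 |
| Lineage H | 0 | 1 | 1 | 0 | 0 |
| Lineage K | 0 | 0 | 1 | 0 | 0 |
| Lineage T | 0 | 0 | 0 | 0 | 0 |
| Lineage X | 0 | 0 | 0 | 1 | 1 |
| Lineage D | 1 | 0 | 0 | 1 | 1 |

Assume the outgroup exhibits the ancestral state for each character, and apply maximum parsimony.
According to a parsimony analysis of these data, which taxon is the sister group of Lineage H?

Lineage K

Character polarity is set by the outgroup: the derived state is whichever differs from the outgroup's state, so for dermal ossicles the derived state is '0', and for the remaining characters it is '1'.
bioluminescent organ: derived state '1' in Lineage D only — an autapomorphy, so it tells us nothing about relationships among taxa.
cranial crest: derived state '1' in Lineage H only — an autapomorphy, so it tells us nothing about relationships among taxa.
book lungs (derived state '1') is shared by Lineage H and Lineage K — a synapomorphy uniting that clade.
dermal ossicles (derived state '0') is shared by Lineage H, Lineage K, and Lineage T — a synapomorphy uniting that clade.
four-chambered heart: derived state '1' in Lineage D and Lineage X only — synapomorphy for {Lineage D, Lineage X}.
Most parsimonious ingroup topology: (((Lineage H,Lineage K),Lineage T),(Lineage X,Lineage D)).
Lineage H and Lineage K form a cherry on this tree, so they are sister taxa.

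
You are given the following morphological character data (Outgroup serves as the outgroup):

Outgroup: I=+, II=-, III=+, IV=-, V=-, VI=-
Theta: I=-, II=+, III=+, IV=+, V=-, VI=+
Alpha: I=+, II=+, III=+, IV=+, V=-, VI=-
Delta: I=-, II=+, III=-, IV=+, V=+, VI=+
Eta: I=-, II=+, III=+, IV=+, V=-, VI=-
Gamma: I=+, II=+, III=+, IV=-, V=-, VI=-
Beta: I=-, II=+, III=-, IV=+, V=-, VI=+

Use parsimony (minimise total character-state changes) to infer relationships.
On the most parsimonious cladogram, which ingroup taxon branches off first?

Gamma

Character polarity is set by the outgroup: the derived state is whichever differs from the outgroup's state, so for I, III the derived state is '-', and for the remaining characters it is '+'.
I (derived state '-') is shared by Beta, Delta, Eta, and Theta — a synapomorphy uniting that clade.
All ingroup taxa share the derived state '+' for II; it defines the ingroup but does not resolve relationships within it.
Only Beta and Delta show the derived state '-' for III, supporting them as a clade.
IV (derived state '+') is shared by Alpha, Beta, Delta, Eta, and Theta — a synapomorphy uniting that clade.
V (derived state '+') is unique to Delta (autapomorphy; uninformative for grouping).
VI (derived state '+') is shared by Beta, Delta, and Theta — a synapomorphy uniting that clade.
Most parsimonious ingroup topology: ((((Theta,(Delta,Beta)),Eta),Alpha),Gamma).
Gamma is sister to the clade containing all other ingroup taxa, so it is the earliest-diverging (most basal) ingroup lineage.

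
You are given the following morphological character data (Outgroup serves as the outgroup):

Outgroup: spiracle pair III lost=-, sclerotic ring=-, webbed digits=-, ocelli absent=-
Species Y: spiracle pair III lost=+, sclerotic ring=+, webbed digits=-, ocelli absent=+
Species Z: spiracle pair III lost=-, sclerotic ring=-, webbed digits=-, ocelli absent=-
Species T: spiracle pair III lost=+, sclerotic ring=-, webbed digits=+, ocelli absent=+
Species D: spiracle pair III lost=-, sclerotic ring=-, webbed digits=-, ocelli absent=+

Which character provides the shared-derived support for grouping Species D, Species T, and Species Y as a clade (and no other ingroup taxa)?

ocelli absent

The outgroup has state '-' for every character, so '+' is the derived state throughout.
Only Species T and Species Y show the derived state '+' for spiracle pair III lost, supporting them as a clade.
sclerotic ring: derived state '+' in Species Y only — an autapomorphy, so it tells us nothing about relationships among taxa.
webbed digits (derived state '+') is unique to Species T (autapomorphy; uninformative for grouping).
ocelli absent: derived state '+' in Species D, Species T, and Species Y only — synapomorphy for {Species D, Species T, Species Y}.
Most parsimonious ingroup topology: (((Species T,Species Y),Species D),Species Z).
The clade {Species D, Species T, Species Y} is supported by ocelli absent: its derived state '+' occurs in exactly those taxa and in no other taxon (including the outgroup).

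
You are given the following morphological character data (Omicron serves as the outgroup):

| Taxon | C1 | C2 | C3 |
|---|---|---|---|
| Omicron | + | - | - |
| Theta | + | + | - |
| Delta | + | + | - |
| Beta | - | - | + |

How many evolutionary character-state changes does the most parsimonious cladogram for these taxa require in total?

3

Character polarity is set by the outgroup: the derived state is whichever differs from the outgroup's state, so for C1 the derived state is '-', and for the remaining characters it is '+'.
C1: derived state '-' in Beta only — an autapomorphy, so it tells us nothing about relationships among taxa.
C2: derived state '+' in Delta and Theta only — synapomorphy for {Delta, Theta}.
C3 (derived state '+') is unique to Beta (autapomorphy; uninformative for grouping).
Most parsimonious ingroup topology: ((Theta,Delta),Beta).
Changes per character on this tree: C1: 1; C2: 1; C3: 1.
Total = 3.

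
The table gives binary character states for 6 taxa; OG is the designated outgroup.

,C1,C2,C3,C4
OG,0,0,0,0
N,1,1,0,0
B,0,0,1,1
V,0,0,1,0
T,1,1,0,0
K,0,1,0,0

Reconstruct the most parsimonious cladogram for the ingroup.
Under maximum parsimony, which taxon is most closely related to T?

The outgroup has state '0' for every character, so '1' is the derived state throughout.
C1: derived state '1' in N and T only — synapomorphy for {N, T}.
Only K, N, and T show the derived state '1' for C2, supporting them as a clade.
C3 (derived state '1') is shared by B and V — a synapomorphy uniting that clade.
C4 (derived state '1') is unique to B (autapomorphy; uninformative for grouping).
Most parsimonious ingroup topology: (((N,T),K),(B,V)).
T and N form a cherry on this tree, so they are sister taxa.

N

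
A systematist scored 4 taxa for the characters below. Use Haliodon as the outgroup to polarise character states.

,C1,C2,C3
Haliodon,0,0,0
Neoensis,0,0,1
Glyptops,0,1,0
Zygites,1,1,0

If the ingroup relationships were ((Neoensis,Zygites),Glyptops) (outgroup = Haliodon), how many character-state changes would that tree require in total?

4

Map each character onto ((Neoensis,Zygites),Glyptops) (rooted by Haliodon) and count the minimum state changes it requires (Fitch parsimony):
C1: 1; C2: 2; C3: 1.
Total tree length = 4.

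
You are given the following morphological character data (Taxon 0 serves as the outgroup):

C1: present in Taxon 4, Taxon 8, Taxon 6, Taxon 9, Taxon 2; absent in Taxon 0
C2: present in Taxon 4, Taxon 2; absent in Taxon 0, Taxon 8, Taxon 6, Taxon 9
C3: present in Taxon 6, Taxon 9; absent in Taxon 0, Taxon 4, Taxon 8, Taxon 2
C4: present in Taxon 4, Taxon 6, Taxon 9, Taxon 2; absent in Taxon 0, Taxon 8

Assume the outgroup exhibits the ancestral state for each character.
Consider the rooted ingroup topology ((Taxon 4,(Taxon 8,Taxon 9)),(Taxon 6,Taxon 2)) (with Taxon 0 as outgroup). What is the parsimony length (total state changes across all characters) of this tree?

7

Map each character onto ((Taxon 4,(Taxon 8,Taxon 9)),(Taxon 6,Taxon 2)) (rooted by Taxon 0) and count the minimum state changes it requires (Fitch parsimony):
C1: 1; C2: 2; C3: 2; C4: 2.
Total tree length = 7.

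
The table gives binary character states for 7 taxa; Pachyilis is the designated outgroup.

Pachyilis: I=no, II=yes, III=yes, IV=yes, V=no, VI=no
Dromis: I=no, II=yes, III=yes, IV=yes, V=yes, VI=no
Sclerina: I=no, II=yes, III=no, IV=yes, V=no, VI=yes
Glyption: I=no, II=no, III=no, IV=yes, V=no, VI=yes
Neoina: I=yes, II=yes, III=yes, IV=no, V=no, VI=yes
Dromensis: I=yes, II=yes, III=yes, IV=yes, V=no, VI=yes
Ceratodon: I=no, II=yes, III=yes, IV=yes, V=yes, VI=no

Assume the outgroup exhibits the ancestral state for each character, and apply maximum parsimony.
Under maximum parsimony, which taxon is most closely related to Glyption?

Sclerina

Character polarity is set by the outgroup: the derived state is whichever differs from the outgroup's state, so for II, III, IV the derived state is 'no', and for the remaining characters it is 'yes'.
I: derived state 'yes' in Dromensis and Neoina only — synapomorphy for {Dromensis, Neoina}.
II (derived state 'no') is unique to Glyption (autapomorphy; uninformative for grouping).
III: derived state 'no' in Glyption and Sclerina only — synapomorphy for {Glyption, Sclerina}.
IV: derived state 'no' in Neoina only — an autapomorphy, so it tells us nothing about relationships among taxa.
V: derived state 'yes' in Ceratodon and Dromis only — synapomorphy for {Ceratodon, Dromis}.
VI: derived state 'yes' in Dromensis, Glyption, Neoina, and Sclerina only — synapomorphy for {Dromensis, Glyption, Neoina, Sclerina}.
Most parsimonious ingroup topology: ((Dromis,Ceratodon),((Sclerina,Glyption),(Neoina,Dromensis))).
Glyption and Sclerina form a cherry on this tree, so they are sister taxa.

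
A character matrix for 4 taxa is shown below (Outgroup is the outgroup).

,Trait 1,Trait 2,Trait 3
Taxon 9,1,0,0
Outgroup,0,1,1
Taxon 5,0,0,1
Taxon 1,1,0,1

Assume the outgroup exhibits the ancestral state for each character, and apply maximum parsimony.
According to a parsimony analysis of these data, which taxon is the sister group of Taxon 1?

Taxon 9

Character polarity is set by the outgroup: the derived state is whichever differs from the outgroup's state, so for Trait 2, Trait 3 the derived state is '0', and for the remaining characters it is '1'.
Trait 1: derived state '1' in Taxon 1 and Taxon 9 only — synapomorphy for {Taxon 1, Taxon 9}.
All ingroup taxa share the derived state '0' for Trait 2; it defines the ingroup but does not resolve relationships within it.
Trait 3 (derived state '0') is unique to Taxon 9 (autapomorphy; uninformative for grouping).
Most parsimonious ingroup topology: (Taxon 5,(Taxon 1,Taxon 9)).
Taxon 1 and Taxon 9 form a cherry on this tree, so they are sister taxa.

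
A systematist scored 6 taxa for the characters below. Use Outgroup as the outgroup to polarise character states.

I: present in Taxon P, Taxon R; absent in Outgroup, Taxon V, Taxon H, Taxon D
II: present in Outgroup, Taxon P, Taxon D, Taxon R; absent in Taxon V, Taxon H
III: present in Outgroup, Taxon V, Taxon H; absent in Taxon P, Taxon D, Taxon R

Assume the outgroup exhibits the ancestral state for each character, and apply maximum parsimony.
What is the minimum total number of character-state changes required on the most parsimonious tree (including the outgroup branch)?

Character polarity is set by the outgroup: the derived state is whichever differs from the outgroup's state, so for II, III the derived state is 'absent', and for the remaining characters it is 'present'.
Only Taxon P and Taxon R show the derived state 'present' for I, supporting them as a clade.
Only Taxon H and Taxon V show the derived state 'absent' for II, supporting them as a clade.
Only Taxon D, Taxon P, and Taxon R show the derived state 'absent' for III, supporting them as a clade.
Most parsimonious ingroup topology: ((Taxon V,Taxon H),((Taxon P,Taxon R),Taxon D)).
Changes per character on this tree: I: 1; II: 1; III: 1.
Total = 3.

3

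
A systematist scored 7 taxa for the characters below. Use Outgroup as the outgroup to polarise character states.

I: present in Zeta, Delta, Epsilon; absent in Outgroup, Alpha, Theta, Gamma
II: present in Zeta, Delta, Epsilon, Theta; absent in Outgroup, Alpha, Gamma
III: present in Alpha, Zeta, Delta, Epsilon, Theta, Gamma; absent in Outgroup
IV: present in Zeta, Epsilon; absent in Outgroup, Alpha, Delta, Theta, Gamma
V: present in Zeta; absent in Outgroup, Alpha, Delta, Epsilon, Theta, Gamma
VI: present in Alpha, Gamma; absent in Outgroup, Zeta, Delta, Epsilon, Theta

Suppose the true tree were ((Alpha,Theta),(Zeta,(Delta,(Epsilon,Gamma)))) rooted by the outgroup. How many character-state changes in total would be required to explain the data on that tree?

Map each character onto ((Alpha,Theta),(Zeta,(Delta,(Epsilon,Gamma)))) (rooted by Outgroup) and count the minimum state changes it requires (Fitch parsimony):
I: 2; II: 3; III: 1; IV: 2; V: 1; VI: 2.
Total tree length = 11.

11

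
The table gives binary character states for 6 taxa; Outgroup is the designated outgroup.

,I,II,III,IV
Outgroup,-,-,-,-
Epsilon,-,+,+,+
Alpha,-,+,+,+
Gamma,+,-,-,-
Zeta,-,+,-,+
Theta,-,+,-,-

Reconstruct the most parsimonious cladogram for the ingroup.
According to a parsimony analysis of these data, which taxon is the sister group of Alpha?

Epsilon

The outgroup has state '-' for every character, so '+' is the derived state throughout.
I (derived state '+') is unique to Gamma (autapomorphy; uninformative for grouping).
Only Alpha, Epsilon, Theta, and Zeta show the derived state '+' for II, supporting them as a clade.
III (derived state '+') is shared by Alpha and Epsilon — a synapomorphy uniting that clade.
Only Alpha, Epsilon, and Zeta show the derived state '+' for IV, supporting them as a clade.
Most parsimonious ingroup topology: ((((Epsilon,Alpha),Zeta),Theta),Gamma).
Alpha and Epsilon form a cherry on this tree, so they are sister taxa.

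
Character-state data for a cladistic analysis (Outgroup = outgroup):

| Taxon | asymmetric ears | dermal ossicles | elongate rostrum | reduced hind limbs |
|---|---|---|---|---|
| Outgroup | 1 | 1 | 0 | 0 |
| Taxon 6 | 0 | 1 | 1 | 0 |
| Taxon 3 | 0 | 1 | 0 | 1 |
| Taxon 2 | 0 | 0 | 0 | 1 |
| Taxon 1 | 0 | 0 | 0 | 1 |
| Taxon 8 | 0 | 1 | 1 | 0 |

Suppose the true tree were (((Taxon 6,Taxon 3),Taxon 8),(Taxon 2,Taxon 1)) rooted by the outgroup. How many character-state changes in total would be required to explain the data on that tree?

6

Map each character onto (((Taxon 6,Taxon 3),Taxon 8),(Taxon 2,Taxon 1)) (rooted by Outgroup) and count the minimum state changes it requires (Fitch parsimony):
asymmetric ears: 1; dermal ossicles: 1; elongate rostrum: 2; reduced hind limbs: 2.
Total tree length = 6.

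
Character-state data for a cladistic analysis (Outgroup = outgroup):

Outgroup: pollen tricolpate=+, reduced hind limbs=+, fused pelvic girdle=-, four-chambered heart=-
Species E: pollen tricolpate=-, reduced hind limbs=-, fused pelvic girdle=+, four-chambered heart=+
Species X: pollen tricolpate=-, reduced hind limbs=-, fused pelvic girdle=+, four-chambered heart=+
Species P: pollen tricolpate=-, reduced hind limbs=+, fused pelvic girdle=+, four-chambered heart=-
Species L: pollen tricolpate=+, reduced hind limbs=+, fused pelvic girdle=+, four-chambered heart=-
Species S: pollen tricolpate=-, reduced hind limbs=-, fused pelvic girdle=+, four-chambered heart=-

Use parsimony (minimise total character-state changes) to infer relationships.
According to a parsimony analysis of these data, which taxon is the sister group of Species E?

Species X

Character polarity is set by the outgroup: the derived state is whichever differs from the outgroup's state, so for pollen tricolpate, reduced hind limbs the derived state is '-', and for the remaining characters it is '+'.
Only Species E, Species P, Species S, and Species X show the derived state '-' for pollen tricolpate, supporting them as a clade.
reduced hind limbs: derived state '-' in Species E, Species S, and Species X only — synapomorphy for {Species E, Species S, Species X}.
All ingroup taxa share the derived state '+' for fused pelvic girdle; it defines the ingroup but does not resolve relationships within it.
four-chambered heart (derived state '+') is shared by Species E and Species X — a synapomorphy uniting that clade.
Most parsimonious ingroup topology: ((((Species E,Species X),Species S),Species P),Species L).
Species E and Species X form a cherry on this tree, so they are sister taxa.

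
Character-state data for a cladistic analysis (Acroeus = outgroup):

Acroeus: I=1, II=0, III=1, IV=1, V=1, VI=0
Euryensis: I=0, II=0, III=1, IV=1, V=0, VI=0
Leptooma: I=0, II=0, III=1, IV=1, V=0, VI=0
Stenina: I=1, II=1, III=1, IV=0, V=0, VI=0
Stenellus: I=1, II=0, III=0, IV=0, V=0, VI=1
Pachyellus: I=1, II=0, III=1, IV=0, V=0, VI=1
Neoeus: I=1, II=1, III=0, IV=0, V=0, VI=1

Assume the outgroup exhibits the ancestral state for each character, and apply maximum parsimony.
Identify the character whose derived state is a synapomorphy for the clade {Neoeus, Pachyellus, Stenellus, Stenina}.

Character polarity is set by the outgroup: the derived state is whichever differs from the outgroup's state, so for I, III, IV, V the derived state is '0', and for the remaining characters it is '1'.
I (derived state '0') is shared by Euryensis and Leptooma — a synapomorphy uniting that clade.
II groups Neoeus and Stenina, which is incompatible with the clades supported by the remaining characters; treating it as convergent (homoplasy) costs fewer steps than any alternative tree.
Only Neoeus and Stenellus show the derived state '0' for III, supporting them as a clade.
IV (derived state '0') is shared by Neoeus, Pachyellus, Stenellus, and Stenina — a synapomorphy uniting that clade.
All ingroup taxa share the derived state '0' for V; it defines the ingroup but does not resolve relationships within it.
Only Neoeus, Pachyellus, and Stenellus show the derived state '1' for VI, supporting them as a clade.
Most parsimonious ingroup topology: ((Euryensis,Leptooma),(Stenina,((Stenellus,Neoeus),Pachyellus))).
The clade {Neoeus, Pachyellus, Stenellus, Stenina} is supported by IV: its derived state '0' occurs in exactly those taxa and in no other taxon (including the outgroup).

IV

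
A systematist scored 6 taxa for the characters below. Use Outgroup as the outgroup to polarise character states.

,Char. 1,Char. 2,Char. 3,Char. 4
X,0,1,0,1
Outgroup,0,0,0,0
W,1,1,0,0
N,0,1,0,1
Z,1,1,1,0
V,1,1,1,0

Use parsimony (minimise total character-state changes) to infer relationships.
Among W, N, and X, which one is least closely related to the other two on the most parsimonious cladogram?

W

The outgroup has state '0' for every character, so '1' is the derived state throughout.
Only V, W, and Z show the derived state '1' for Char. 1, supporting them as a clade.
All ingroup taxa share the derived state '1' for Char. 2; it defines the ingroup but does not resolve relationships within it.
Only V and Z show the derived state '1' for Char. 3, supporting them as a clade.
Char. 4 (derived state '1') is shared by N and X — a synapomorphy uniting that clade.
Most parsimonious ingroup topology: ((X,N),(W,(V,Z))).
X and N share a more recent common ancestor with each other than either does with W, so W is the least closely related of the three.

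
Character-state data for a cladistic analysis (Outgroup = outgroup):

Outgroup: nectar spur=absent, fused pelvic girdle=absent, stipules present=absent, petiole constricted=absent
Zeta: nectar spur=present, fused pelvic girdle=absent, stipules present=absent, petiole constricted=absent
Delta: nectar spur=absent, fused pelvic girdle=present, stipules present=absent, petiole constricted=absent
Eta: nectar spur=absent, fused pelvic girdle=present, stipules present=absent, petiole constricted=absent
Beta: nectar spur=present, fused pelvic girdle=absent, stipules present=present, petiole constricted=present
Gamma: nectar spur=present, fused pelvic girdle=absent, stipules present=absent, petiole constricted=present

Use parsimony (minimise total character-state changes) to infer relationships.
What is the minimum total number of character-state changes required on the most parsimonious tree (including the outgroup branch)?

4

The outgroup has state 'absent' for every character, so 'present' is the derived state throughout.
nectar spur (derived state 'present') is shared by Beta, Gamma, and Zeta — a synapomorphy uniting that clade.
fused pelvic girdle: derived state 'present' in Delta and Eta only — synapomorphy for {Delta, Eta}.
stipules present: derived state 'present' in Beta only — an autapomorphy, so it tells us nothing about relationships among taxa.
Only Beta and Gamma show the derived state 'present' for petiole constricted, supporting them as a clade.
Most parsimonious ingroup topology: ((Zeta,(Beta,Gamma)),(Delta,Eta)).
Changes per character on this tree: nectar spur: 1; fused pelvic girdle: 1; stipules present: 1; petiole constricted: 1.
Total = 4.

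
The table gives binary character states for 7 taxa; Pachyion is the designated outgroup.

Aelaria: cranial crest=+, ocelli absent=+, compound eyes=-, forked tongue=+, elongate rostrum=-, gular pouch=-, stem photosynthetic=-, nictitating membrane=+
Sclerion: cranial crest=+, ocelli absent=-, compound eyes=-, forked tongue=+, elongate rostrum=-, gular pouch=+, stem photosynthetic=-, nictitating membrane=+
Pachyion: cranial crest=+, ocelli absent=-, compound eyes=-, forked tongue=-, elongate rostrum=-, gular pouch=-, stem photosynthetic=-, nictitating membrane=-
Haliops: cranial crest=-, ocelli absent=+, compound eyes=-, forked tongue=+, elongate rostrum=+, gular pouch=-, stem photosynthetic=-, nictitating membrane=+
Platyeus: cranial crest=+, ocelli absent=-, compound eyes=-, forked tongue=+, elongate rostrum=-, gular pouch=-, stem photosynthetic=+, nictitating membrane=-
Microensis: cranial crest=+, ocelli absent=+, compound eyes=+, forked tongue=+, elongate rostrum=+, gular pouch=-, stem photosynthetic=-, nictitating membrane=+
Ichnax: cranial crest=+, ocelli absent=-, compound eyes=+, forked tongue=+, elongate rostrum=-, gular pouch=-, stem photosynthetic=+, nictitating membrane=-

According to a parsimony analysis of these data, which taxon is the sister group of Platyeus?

Ichnax

Character polarity is set by the outgroup: the derived state is whichever differs from the outgroup's state, so for cranial crest the derived state is '-', and for the remaining characters it is '+'.
cranial crest: derived state '-' in Haliops only — an autapomorphy, so it tells us nothing about relationships among taxa.
Only Aelaria, Haliops, and Microensis show the derived state '+' for ocelli absent, supporting them as a clade.
compound eyes groups Ichnax and Microensis, which is incompatible with the clades supported by the remaining characters; treating it as convergent (homoplasy) costs fewer steps than any alternative tree.
forked tongue (derived state '+') is shared by all ingroup taxa — unites the whole ingroup.
Only Haliops and Microensis show the derived state '+' for elongate rostrum, supporting them as a clade.
gular pouch (derived state '+') is unique to Sclerion (autapomorphy; uninformative for grouping).
stem photosynthetic: derived state '+' in Ichnax and Platyeus only — synapomorphy for {Ichnax, Platyeus}.
nictitating membrane: derived state '+' in Aelaria, Haliops, Microensis, and Sclerion only — synapomorphy for {Aelaria, Haliops, Microensis, Sclerion}.
Most parsimonious ingroup topology: ((((Microensis,Haliops),Aelaria),Sclerion),(Ichnax,Platyeus)).
Platyeus and Ichnax form a cherry on this tree, so they are sister taxa.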